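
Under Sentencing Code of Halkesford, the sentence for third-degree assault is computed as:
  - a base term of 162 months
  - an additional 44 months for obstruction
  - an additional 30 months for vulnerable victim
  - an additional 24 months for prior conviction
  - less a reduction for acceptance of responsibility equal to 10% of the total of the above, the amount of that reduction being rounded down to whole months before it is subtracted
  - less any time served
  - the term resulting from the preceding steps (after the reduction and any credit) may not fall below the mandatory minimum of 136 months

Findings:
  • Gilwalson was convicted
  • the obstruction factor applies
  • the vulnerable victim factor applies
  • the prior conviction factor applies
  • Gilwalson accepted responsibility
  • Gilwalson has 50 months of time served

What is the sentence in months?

184 months

Obstruction enhancement: +44 months
Vulnerable victim enhancement: +30 months
Prior conviction enhancement: +24 months
Adjusted term: 162 months + 44 months + 30 months + 24 months = 260 months
Acceptance of responsibility reduction: 10% of 260 months = 26 months (rounded down)
After reduction: 260 − 26 = 234 months
Less time served: 234 months − 50 months = 184 months
Minimum 136 months: 184 months meets the minimum, no increase.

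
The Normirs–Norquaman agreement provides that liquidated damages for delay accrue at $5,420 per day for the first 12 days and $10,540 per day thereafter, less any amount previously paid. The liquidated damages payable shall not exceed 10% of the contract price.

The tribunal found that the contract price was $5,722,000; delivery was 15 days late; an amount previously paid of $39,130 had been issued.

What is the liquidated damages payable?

First 12 days: 12 × $5,420 = $65,040
Remaining days: (15 − 12) × $10,540 = $31,620
Accrued per-day damages: $65,040 + $31,620 = $96,660
Less amount previously paid: $96,660 − $39,130 = $57,530
Cap: 10% of $5,722,000 = $572,200
Cap at $572,200: $57,530 is within the cap, no reduction.

Liquidated damages: $57,530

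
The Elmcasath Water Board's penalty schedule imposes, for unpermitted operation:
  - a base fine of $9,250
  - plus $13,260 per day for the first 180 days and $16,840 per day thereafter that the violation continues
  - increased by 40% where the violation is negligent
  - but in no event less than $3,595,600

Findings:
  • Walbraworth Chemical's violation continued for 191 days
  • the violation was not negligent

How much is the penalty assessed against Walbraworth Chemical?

First 180 days: 180 × $13,260 = $2,386,800
Remaining days: (191 − 180) × $16,840 = $185,240
Per-day component: $2,386,800 + $185,240 = $2,572,040
Base plus per-day: $9,250 + $2,572,040 = $2,581,290
The violation was not negligent: no 40% increase.
Minimum $3,595,600: $2,581,290 is below the minimum → $3,595,600

$3,595,600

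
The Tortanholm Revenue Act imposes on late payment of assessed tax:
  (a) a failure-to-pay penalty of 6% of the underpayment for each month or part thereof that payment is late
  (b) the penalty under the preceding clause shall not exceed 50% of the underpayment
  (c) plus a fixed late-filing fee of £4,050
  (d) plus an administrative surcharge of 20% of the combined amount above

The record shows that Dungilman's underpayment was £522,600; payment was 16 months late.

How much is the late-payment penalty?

Accrued rate: 6% × 16 = 96%, capped at 50% → 50%
Failure-to-pay penalty: 50% of £522,600 = £261,300
Penalty before surcharge: £261,300 + £4,050 = £265,350
Administrative surcharge: 20% of £265,350 = £53,070
Total penalty: £265,350 + £53,070 = £318,420

£318,420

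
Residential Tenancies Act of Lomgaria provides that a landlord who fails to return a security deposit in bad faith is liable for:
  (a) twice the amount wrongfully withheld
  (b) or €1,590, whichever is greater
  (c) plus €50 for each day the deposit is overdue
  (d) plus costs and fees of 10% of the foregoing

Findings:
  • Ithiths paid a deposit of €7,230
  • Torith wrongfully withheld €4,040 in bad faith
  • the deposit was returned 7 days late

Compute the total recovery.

€9,273

Doubled: 2 × €4,040 = €8,080
Minimum €1,590: €8,080 meets the minimum, no increase.
Late-return penalty: 7 × €50 = €350
Damages plus late penalty: €8,080 + €350 = €8,430
Costs and fees: 10% of €8,430 = €843
Total recovery: €8,430 + €843 = €9,273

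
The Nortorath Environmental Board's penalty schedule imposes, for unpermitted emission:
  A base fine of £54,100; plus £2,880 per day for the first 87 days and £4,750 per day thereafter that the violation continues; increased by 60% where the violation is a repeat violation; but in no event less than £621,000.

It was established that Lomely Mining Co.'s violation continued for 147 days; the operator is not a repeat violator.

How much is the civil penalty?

£621,000

First 87 days: 87 × £2,880 = £250,560
Remaining days: (147 − 87) × £4,750 = £285,000
Per-day component: £250,560 + £285,000 = £535,560
Base plus per-day: £54,100 + £535,560 = £589,660
The operator is not a repeat violator: no 60% increase.
Minimum £621,000: £589,660 is below the minimum → £621,000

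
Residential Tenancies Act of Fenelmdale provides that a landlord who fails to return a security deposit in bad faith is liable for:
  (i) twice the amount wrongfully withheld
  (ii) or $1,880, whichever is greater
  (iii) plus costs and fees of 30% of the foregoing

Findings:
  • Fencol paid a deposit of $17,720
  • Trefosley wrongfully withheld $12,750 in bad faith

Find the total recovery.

Doubled: 2 × $12,750 = $25,500
Minimum $1,880: $25,500 meets the minimum, no increase.
Costs and fees: 30% of $25,500 = $7,650
Total recovery: $25,500 + $7,650 = $33,150

$33,150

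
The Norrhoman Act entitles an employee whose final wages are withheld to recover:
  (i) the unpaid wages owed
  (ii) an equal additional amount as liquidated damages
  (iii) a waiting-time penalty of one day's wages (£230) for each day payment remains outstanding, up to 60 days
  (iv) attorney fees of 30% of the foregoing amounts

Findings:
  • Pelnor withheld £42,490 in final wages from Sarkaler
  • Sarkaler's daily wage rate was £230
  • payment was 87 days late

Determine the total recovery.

£128,414

Liquidated damages (equal amount): £42,490
Penalty days: min(87, 60) = 60
Waiting-time penalty: 60 × £230 = £13,800
Subtotal: £42,490 + £42,490 + £13,800 = £98,780
Attorney fees: 30% of £98,780 = £29,634
Total award: £98,780 + £29,634 = £128,414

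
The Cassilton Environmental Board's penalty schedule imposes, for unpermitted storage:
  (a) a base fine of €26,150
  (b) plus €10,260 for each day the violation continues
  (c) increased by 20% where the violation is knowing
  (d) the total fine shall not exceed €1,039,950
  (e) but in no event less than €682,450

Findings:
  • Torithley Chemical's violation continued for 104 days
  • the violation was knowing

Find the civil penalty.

Per-day component: 104 × €10,260 = €1,067,040
Base plus per-day: €26,150 + €1,067,040 = €1,093,190
Enhancement: 20% of €1,093,190 = €218,638
Enhanced fine: €1,093,190 + €218,638 = €1,311,828
Cap at €1,039,950: €1,311,828 exceeds the cap → €1,039,950
Minimum €682,450: €1,039,950 meets the minimum, no increase.

€1,039,950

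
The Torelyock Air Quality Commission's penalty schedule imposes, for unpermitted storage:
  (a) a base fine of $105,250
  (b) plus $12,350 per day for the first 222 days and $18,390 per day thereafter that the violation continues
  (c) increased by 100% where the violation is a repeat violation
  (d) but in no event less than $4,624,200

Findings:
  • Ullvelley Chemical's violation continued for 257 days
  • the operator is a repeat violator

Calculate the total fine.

First 222 days: 222 × $12,350 = $2,741,700
Remaining days: (257 − 222) × $18,390 = $643,650
Per-day component: $2,741,700 + $643,650 = $3,385,350
Base plus per-day: $105,250 + $3,385,350 = $3,490,600
Enhancement: 100% of $3,490,600 = $3,490,600
Enhanced fine: $3,490,600 + $3,490,600 = $6,981,200
Minimum $4,624,200: $6,981,200 meets the minimum, no increase.

$6,981,200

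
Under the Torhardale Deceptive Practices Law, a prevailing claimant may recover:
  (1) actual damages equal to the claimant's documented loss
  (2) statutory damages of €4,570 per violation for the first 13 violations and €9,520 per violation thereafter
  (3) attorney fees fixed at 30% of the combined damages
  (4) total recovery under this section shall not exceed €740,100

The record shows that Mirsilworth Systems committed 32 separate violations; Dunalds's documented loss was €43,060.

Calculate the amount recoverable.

First 13 violations: 13 × €4,570 = €59,410
Remaining violations: (32 − 13) × €9,520 = €180,880
Statutory damages: €59,410 + €180,880 = €240,290
Combined damages: €43,060 + €240,290 = €283,350
Attorney fees: 30% of €283,350 = €85,005
Total before cap: €283,350 + €85,005 = €368,355
Cap at €740,100: €368,355 is within the cap, no reduction.

€368,355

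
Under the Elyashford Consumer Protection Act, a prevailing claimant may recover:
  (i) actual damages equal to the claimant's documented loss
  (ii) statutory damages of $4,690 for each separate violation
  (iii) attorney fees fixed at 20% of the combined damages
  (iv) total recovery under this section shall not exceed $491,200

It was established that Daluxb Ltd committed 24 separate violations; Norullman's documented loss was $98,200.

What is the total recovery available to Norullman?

Statutory damages: 24 × $4,690 = $112,560
Combined damages: $98,200 + $112,560 = $210,760
Attorney fees: 20% of $210,760 = $42,152
Total before cap: $210,760 + $42,152 = $252,912
Cap at $491,200: $252,912 is within the cap, no reduction.

$252,912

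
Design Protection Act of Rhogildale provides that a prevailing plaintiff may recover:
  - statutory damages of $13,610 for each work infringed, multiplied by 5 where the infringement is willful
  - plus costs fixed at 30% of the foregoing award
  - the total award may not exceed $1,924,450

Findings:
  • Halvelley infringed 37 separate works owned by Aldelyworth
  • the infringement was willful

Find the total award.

Statutory damages: 37 × $13,610 = $503,570
Multiplied by 5: 5 × $503,570 = $2,517,850
Costs: 30% of $2,517,850 = $755,355
Award plus costs: $2,517,850 + $755,355 = $3,273,205
Cap at $1,924,450: $3,273,205 exceeds the cap → $1,924,450

$1,924,450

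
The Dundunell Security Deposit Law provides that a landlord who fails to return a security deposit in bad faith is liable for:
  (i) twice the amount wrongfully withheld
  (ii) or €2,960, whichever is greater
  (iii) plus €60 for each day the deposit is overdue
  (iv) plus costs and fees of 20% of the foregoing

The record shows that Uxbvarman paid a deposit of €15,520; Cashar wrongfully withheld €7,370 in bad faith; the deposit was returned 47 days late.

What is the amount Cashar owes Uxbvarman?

Doubled: 2 × €7,370 = €14,740
Minimum €2,960: €14,740 meets the minimum, no increase.
Late-return penalty: 47 × €60 = €2,820
Damages plus late penalty: €14,740 + €2,820 = €17,560
Costs and fees: 20% of €17,560 = €3,512
Total recovery: €17,560 + €3,512 = €21,072

€21,072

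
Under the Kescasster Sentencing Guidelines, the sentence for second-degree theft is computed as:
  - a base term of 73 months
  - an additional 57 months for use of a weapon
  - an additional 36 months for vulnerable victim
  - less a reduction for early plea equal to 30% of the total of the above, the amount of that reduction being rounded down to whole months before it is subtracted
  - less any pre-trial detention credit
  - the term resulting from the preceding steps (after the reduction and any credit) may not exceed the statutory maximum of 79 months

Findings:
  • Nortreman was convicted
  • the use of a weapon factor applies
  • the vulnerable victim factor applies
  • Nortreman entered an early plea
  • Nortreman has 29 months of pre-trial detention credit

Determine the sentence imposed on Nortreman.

79 months

Use of a weapon enhancement: +57 months
Vulnerable victim enhancement: +36 months
Adjusted term: 73 months + 57 months + 36 months = 166 months
Early plea reduction: 30% of 166 months = 49 months (rounded down)
After reduction: 166 − 49 = 117 months
Less pre-trial detention credit: 117 months − 29 months = 88 months
Cap at 79 months: 88 months exceeds the cap → 79 months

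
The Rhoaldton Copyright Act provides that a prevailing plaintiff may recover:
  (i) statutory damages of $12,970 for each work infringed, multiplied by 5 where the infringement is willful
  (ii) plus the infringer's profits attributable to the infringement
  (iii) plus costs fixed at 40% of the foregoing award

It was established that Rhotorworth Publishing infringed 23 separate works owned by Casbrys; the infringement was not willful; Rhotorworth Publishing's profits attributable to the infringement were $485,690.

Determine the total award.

Statutory damages: 23 × $12,970 = $298,310
Infringement not willful: no ×5 enhancement.
Combined award: $298,310 + $485,690 = $784,000
Costs: 40% of $784,000 = $313,600
Award plus costs: $784,000 + $313,600 = $1,097,600

Award: $1,097,600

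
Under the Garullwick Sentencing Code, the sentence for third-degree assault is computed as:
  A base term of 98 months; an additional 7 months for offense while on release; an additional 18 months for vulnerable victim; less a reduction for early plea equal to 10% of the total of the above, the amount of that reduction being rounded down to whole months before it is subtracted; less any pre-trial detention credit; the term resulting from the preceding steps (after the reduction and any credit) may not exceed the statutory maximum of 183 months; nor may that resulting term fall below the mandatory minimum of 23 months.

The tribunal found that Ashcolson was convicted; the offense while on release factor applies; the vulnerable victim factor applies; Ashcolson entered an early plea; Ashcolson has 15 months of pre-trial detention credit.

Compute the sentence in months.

Offense while on release enhancement: +7 months
Vulnerable victim enhancement: +18 months
Adjusted term: 98 months + 7 months + 18 months = 123 months
Early plea reduction: 10% of 123 months = 12 months (rounded down)
After reduction: 123 − 12 = 111 months
Less pre-trial detention credit: 111 months − 15 months = 96 months
Cap at 183 months: 96 months is within the cap, no reduction.
Minimum 23 months: 96 months meets the minimum, no increase.

Sentence: 96 months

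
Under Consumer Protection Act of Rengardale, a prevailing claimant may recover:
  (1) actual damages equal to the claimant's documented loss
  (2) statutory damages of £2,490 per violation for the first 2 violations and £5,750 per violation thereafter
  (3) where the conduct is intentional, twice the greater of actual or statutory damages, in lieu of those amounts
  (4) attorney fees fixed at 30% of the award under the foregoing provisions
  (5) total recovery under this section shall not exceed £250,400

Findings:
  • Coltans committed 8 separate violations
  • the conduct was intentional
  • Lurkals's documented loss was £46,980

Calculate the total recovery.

£122,148

First 2 violations: 2 × £2,490 = £4,980
Remaining violations: (8 − 2) × £5,750 = £34,500
Statutory damages: £4,980 + £34,500 = £39,480
Greater of actual damages (£46,980) or statutory damages (£39,480): £46,980
Doubled: 2 × £46,980 = £93,960
Attorney fees: 30% of £93,960 = £28,188
Total before cap: £93,960 + £28,188 = £122,148
Cap at £250,400: £122,148 is within the cap, no reduction.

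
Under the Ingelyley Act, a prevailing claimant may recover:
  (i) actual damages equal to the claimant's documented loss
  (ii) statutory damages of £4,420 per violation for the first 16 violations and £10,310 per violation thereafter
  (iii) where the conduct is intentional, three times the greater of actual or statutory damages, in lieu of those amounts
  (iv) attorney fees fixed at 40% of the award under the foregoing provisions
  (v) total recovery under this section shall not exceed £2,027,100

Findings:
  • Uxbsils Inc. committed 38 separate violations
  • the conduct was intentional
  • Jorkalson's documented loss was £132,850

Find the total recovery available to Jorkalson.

£1,249,668

First 16 violations: 16 × £4,420 = £70,720
Remaining violations: (38 − 16) × £10,310 = £226,820
Statutory damages: £70,720 + £226,820 = £297,540
Greater of actual damages (£132,850) or statutory damages (£297,540): £297,540
Trebled: 3 × £297,540 = £892,620
Attorney fees: 40% of £892,620 = £357,048
Total before cap: £892,620 + £357,048 = £1,249,668
Cap at £2,027,100: £1,249,668 is within the cap, no reduction.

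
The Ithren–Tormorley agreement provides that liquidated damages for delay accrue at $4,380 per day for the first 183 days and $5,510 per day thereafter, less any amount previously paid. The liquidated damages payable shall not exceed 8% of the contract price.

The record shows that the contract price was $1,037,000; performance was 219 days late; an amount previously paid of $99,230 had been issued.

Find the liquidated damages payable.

First 183 days: 183 × $4,380 = $801,540
Remaining days: (219 − 183) × $5,510 = $198,360
Accrued per-day damages: $801,540 + $198,360 = $999,900
Less amount previously paid: $999,900 − $99,230 = $900,670
Cap: 8% of $1,037,000 = $82,960
Cap at $82,960: $900,670 exceeds the cap → $82,960

Liquidated damages: $82,960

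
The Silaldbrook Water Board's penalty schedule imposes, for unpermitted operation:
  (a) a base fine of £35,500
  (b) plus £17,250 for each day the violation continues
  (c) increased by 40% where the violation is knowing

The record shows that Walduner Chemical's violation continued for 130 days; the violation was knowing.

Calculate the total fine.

£3,189,200

Per-day component: 130 × £17,250 = £2,242,500
Base plus per-day: £35,500 + £2,242,500 = £2,278,000
Enhancement: 40% of £2,278,000 = £911,200
Enhanced fine: £2,278,000 + £911,200 = £3,189,200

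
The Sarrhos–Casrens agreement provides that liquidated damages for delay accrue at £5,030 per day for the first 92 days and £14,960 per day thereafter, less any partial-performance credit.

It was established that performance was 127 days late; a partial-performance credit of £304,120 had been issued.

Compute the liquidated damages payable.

£682,240

First 92 days: 92 × £5,030 = £462,760
Remaining days: (127 − 92) × £14,960 = £523,600
Accrued per-day damages: £462,760 + £523,600 = £986,360
Less partial-performance credit: £986,360 − £304,120 = £682,240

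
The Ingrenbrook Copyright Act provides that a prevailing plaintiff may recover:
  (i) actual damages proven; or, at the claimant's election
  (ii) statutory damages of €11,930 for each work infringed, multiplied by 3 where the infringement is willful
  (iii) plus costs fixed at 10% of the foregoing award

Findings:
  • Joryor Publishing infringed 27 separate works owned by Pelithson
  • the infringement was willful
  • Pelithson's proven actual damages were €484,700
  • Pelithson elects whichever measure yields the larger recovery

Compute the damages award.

Statutory damages: 27 × €11,930 = €322,110
Trebled: 3 × €322,110 = €966,330
Greater of actual damages (€484,700) or enhanced statutory damages (€966,330): €966,330
Costs: 10% of €966,330 = €96,633
Award plus costs: €966,330 + €96,633 = €1,062,963

Award: €1,062,963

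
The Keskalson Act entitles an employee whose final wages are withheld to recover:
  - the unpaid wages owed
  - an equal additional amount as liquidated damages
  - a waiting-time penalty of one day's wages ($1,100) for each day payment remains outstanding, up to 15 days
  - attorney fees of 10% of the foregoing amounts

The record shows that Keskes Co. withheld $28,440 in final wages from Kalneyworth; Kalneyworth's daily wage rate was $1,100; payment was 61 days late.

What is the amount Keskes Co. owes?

$80,718

Liquidated damages (equal amount): $28,440
Penalty days: min(61, 15) = 15
Waiting-time penalty: 15 × $1,100 = $16,500
Subtotal: $28,440 + $28,440 + $16,500 = $73,380
Attorney fees: 10% of $73,380 = $7,338
Total award: $73,380 + $7,338 = $80,718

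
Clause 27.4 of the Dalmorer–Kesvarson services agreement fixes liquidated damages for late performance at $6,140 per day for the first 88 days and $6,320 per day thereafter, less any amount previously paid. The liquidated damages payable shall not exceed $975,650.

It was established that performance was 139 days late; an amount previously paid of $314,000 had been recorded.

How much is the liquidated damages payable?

First 88 days: 88 × $6,140 = $540,320
Remaining days: (139 − 88) × $6,320 = $322,320
Accrued per-day damages: $540,320 + $322,320 = $862,640
Less amount previously paid: $862,640 − $314,000 = $548,640
Cap at $975,650: $548,640 is within the cap, no reduction.

$548,640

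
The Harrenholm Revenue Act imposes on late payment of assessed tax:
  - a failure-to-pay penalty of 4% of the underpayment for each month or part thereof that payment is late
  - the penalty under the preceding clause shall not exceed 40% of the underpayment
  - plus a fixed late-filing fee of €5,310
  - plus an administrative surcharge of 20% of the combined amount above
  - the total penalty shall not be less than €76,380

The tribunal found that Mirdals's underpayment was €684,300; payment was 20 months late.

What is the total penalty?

Accrued rate: 4% × 20 = 80%, capped at 40% → 40%
Failure-to-pay penalty: 40% of €684,300 = €273,720
Penalty before surcharge: €273,720 + €5,310 = €279,030
Administrative surcharge: 20% of €279,030 = €55,806
Total penalty: €279,030 + €55,806 = €334,836
Minimum €76,380: €334,836 meets the minimum, no increase.

Penalty: €334,836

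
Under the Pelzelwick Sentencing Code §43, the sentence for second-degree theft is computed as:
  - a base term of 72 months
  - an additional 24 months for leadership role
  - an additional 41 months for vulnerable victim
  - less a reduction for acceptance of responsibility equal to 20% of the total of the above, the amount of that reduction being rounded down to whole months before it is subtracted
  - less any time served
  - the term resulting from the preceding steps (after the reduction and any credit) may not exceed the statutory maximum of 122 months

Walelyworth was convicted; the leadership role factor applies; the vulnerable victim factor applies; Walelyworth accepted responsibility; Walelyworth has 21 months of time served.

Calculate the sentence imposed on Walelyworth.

89 months

Leadership role enhancement: +24 months
Vulnerable victim enhancement: +41 months
Adjusted term: 72 months + 24 months + 41 months = 137 months
Acceptance of responsibility reduction: 20% of 137 months = 27 months (rounded down)
After reduction: 137 − 27 = 110 months
Less time served: 110 months − 21 months = 89 months
Cap at 122 months: 89 months is within the cap, no reduction.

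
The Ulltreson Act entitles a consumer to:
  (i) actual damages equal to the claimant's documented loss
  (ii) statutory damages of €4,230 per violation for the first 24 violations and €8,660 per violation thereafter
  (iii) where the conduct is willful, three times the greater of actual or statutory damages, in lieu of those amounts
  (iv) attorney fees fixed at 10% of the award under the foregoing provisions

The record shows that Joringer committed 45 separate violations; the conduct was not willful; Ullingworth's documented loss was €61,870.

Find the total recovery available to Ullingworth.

€379,775

First 24 violations: 24 × €4,230 = €101,520
Remaining violations: (45 − 24) × €8,660 = €181,860
Statutory damages: €101,520 + €181,860 = €283,380
Conduct not willful: the in-lieu enhancement does not apply.
Actual plus statutory damages: €61,870 + €283,380 = €345,250
Attorney fees: 10% of €345,250 = €34,525
Total recovery: €345,250 + €34,525 = €379,775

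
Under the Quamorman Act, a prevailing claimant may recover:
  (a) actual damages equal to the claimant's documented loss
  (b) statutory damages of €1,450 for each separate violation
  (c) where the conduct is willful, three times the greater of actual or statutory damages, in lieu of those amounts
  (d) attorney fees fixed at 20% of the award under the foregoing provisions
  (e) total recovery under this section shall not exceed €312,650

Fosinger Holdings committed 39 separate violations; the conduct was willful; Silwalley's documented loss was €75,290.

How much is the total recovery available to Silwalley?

€271,044

Statutory damages: 39 × €1,450 = €56,550
Greater of actual damages (€75,290) or statutory damages (€56,550): €75,290
Trebled: 3 × €75,290 = €225,870
Attorney fees: 20% of €225,870 = €45,174
Total before cap: €225,870 + €45,174 = €271,044
Cap at €312,650: €271,044 is within the cap, no reduction.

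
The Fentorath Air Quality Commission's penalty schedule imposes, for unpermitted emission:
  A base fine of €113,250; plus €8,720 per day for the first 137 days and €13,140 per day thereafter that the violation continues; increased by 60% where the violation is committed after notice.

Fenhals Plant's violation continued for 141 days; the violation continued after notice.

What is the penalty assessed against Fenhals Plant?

First 137 days: 137 × €8,720 = €1,194,640
Remaining days: (141 − 137) × €13,140 = €52,560
Per-day component: €1,194,640 + €52,560 = €1,247,200
Base plus per-day: €113,250 + €1,247,200 = €1,360,450
Enhancement: 60% of €1,360,450 = €816,270
Enhanced fine: €1,360,450 + €816,270 = €2,176,720

€2,176,720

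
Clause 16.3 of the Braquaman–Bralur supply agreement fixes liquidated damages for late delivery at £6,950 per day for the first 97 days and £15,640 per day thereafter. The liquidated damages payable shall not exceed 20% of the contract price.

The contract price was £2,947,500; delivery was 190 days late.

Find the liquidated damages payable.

First 97 days: 97 × £6,950 = £674,150
Remaining days: (190 − 97) × £15,640 = £1,454,520
Accrued per-day damages: £674,150 + £1,454,520 = £2,128,670
Cap: 20% of £2,947,500 = £589,500
Cap at £589,500: £2,128,670 exceeds the cap → £589,500

Liquidated damages: £589,500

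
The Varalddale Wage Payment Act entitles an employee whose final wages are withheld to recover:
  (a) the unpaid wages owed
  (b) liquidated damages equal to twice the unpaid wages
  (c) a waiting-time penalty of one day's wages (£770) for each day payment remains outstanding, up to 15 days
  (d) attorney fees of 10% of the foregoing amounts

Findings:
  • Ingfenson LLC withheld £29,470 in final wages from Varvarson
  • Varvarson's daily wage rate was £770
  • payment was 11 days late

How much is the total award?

Doubled: 2 × £29,470 = £58,940
Penalty days: min(11, 15) = 11
Waiting-time penalty: 11 × £770 = £8,470
Subtotal: £29,470 + £58,940 + £8,470 = £96,880
Attorney fees: 10% of £96,880 = £9,688
Total award: £96,880 + £9,688 = £106,568

£106,568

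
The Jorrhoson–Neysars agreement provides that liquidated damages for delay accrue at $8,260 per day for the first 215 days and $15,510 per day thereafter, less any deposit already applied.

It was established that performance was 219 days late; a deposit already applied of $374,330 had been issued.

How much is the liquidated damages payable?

$1,463,610

First 215 days: 215 × $8,260 = $1,775,900
Remaining days: (219 − 215) × $15,510 = $62,040
Accrued per-day damages: $1,775,900 + $62,040 = $1,837,940
Less deposit already applied: $1,837,940 − $374,330 = $1,463,610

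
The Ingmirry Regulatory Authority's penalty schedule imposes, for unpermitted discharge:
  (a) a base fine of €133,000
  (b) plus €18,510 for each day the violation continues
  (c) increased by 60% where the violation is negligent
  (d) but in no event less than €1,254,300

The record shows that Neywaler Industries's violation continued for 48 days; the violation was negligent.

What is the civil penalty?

€1,634,368

Per-day component: 48 × €18,510 = €888,480
Base plus per-day: €133,000 + €888,480 = €1,021,480
Enhancement: 60% of €1,021,480 = €612,888
Enhanced fine: €1,021,480 + €612,888 = €1,634,368
Minimum €1,254,300: €1,634,368 meets the minimum, no increase.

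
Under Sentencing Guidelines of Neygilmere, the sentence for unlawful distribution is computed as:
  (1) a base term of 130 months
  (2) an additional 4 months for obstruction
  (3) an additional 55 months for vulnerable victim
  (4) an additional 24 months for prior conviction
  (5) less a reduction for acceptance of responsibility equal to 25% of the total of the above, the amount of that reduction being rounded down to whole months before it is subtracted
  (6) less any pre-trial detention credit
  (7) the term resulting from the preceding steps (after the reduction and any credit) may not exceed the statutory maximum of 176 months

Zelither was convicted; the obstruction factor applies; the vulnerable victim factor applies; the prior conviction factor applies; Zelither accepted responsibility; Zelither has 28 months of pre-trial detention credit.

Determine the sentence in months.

Obstruction enhancement: +4 months
Vulnerable victim enhancement: +55 months
Prior conviction enhancement: +24 months
Adjusted term: 130 months + 4 months + 55 months + 24 months = 213 months
Acceptance of responsibility reduction: 25% of 213 months = 53 months (rounded down)
After reduction: 213 − 53 = 160 months
Less pre-trial detention credit: 160 months − 28 months = 132 months
Cap at 176 months: 132 months is within the cap, no reduction.

132 months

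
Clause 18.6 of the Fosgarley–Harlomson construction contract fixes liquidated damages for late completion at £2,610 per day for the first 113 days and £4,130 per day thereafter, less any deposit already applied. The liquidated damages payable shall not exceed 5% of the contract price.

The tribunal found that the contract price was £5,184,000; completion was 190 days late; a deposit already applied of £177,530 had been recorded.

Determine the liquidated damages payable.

£259,200

First 113 days: 113 × £2,610 = £294,930
Remaining days: (190 − 113) × £4,130 = £318,010
Accrued per-day damages: £294,930 + £318,010 = £612,940
Less deposit already applied: £612,940 − £177,530 = £435,410
Cap: 5% of £5,184,000 = £259,200
Cap at £259,200: £435,410 exceeds the cap → £259,200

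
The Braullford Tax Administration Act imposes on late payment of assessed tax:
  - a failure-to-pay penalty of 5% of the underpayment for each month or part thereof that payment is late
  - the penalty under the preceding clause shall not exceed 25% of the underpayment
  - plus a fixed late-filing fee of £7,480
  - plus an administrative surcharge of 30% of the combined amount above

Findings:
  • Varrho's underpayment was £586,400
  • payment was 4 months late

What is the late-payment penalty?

Accrued rate: 5% × 4 = 20%, capped at 25% → 20%
Failure-to-pay penalty: 20% of £586,400 = £117,280
Penalty before surcharge: £117,280 + £7,480 = £124,760
Administrative surcharge: 30% of £124,760 = £37,428
Total penalty: £124,760 + £37,428 = £162,188

£162,188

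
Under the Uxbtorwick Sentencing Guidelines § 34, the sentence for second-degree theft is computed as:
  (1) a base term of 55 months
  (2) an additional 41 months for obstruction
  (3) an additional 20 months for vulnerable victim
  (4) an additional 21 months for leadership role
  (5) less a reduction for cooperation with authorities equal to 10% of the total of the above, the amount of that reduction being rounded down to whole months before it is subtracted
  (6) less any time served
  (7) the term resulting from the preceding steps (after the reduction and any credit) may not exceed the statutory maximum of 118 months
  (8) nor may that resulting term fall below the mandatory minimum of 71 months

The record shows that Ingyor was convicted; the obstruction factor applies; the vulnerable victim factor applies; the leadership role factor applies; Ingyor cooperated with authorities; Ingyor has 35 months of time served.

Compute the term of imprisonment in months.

89 months

Obstruction enhancement: +41 months
Vulnerable victim enhancement: +20 months
Leadership role enhancement: +21 months
Adjusted term: 55 months + 41 months + 20 months + 21 months = 137 months
Cooperation with authorities reduction: 10% of 137 months = 13 months (rounded down)
After reduction: 137 − 13 = 124 months
Less time served: 124 months − 35 months = 89 months
Cap at 118 months: 89 months is within the cap, no reduction.
Minimum 71 months: 89 months meets the minimum, no increase.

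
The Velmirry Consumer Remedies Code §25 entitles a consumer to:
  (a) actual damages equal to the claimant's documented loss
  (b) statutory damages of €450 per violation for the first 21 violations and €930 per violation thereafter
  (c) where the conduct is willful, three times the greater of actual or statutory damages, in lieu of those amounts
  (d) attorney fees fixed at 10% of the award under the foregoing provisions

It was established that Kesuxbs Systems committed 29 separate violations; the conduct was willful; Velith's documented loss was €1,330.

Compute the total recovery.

€55,737

First 21 violations: 21 × €450 = €9,450
Remaining violations: (29 − 21) × €930 = €7,440
Statutory damages: €9,450 + €7,440 = €16,890
Greater of actual damages (€1,330) or statutory damages (€16,890): €16,890
Trebled: 3 × €16,890 = €50,670
Attorney fees: 10% of €50,670 = €5,067
Total recovery: €50,670 + €5,067 = €55,737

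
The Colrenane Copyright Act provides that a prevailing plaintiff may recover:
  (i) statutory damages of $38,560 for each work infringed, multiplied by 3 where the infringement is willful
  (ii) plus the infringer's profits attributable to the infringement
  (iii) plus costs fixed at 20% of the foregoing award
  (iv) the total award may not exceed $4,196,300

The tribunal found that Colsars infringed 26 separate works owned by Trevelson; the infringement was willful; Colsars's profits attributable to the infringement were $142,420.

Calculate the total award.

Statutory damages: 26 × $38,560 = $1,002,560
Trebled: 3 × $1,002,560 = $3,007,680
Combined award: $3,007,680 + $142,420 = $3,150,100
Costs: 20% of $3,150,100 = $630,020
Award plus costs: $3,150,100 + $630,020 = $3,780,120
Cap at $4,196,300: $3,780,120 is within the cap, no reduction.

$3,780,120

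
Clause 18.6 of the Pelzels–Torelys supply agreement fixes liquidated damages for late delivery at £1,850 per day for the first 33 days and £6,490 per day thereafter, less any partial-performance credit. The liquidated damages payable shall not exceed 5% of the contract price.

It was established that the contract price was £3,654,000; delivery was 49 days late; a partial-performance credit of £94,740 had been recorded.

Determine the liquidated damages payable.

£70,150

First 33 days: 33 × £1,850 = £61,050
Remaining days: (49 − 33) × £6,490 = £103,840
Accrued per-day damages: £61,050 + £103,840 = £164,890
Less partial-performance credit: £164,890 − £94,740 = £70,150
Cap: 5% of £3,654,000 = £182,700
Cap at £182,700: £70,150 is within the cap, no reduction.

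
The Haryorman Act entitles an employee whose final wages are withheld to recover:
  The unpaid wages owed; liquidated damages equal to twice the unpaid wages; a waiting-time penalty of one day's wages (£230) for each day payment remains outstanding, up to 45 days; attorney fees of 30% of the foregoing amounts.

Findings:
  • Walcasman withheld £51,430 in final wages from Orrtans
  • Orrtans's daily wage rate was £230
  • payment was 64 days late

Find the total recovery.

Doubled: 2 × £51,430 = £102,860
Penalty days: min(64, 45) = 45
Waiting-time penalty: 45 × £230 = £10,350
Subtotal: £51,430 + £102,860 + £10,350 = £164,640
Attorney fees: 30% of £164,640 = £49,392
Total award: £164,640 + £49,392 = £214,032

£214,032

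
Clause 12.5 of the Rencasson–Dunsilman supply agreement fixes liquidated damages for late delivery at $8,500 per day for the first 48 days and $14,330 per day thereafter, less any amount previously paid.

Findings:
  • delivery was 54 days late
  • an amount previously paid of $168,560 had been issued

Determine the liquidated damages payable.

$325,420

First 48 days: 48 × $8,500 = $408,000
Remaining days: (54 − 48) × $14,330 = $85,980
Accrued per-day damages: $408,000 + $85,980 = $493,980
Less amount previously paid: $493,980 − $168,560 = $325,420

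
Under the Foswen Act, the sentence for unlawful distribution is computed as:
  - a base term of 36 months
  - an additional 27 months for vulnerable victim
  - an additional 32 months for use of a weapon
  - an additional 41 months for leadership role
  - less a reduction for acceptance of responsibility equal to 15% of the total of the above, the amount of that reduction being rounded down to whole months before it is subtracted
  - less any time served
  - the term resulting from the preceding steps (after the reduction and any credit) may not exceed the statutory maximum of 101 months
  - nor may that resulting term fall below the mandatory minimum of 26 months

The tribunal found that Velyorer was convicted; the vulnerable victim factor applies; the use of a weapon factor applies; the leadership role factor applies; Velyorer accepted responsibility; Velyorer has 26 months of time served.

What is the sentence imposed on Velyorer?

90 months

Vulnerable victim enhancement: +27 months
Use of a weapon enhancement: +32 months
Leadership role enhancement: +41 months
Adjusted term: 36 months + 27 months + 32 months + 41 months = 136 months
Acceptance of responsibility reduction: 15% of 136 months = 20 months (rounded down)
After reduction: 136 − 20 = 116 months
Less time served: 116 months − 26 months = 90 months
Cap at 101 months: 90 months is within the cap, no reduction.
Minimum 26 months: 90 months meets the minimum, no increase.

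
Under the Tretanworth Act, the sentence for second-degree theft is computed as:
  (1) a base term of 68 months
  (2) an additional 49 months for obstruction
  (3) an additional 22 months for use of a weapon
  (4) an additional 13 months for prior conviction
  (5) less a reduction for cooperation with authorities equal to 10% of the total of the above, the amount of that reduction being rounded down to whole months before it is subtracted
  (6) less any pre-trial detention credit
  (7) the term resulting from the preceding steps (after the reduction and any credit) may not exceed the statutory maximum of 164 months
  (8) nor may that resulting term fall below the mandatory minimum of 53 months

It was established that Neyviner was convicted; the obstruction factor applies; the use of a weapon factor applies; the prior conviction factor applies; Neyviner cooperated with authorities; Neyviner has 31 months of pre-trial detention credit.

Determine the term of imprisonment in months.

Obstruction enhancement: +49 months
Use of a weapon enhancement: +22 months
Prior conviction enhancement: +13 months
Adjusted term: 68 months + 49 months + 22 months + 13 months = 152 months
Cooperation with authorities reduction: 10% of 152 months = 15 months (rounded down)
After reduction: 152 − 15 = 137 months
Less pre-trial detention credit: 137 months − 31 months = 106 months
Cap at 164 months: 106 months is within the cap, no reduction.
Minimum 53 months: 106 months meets the minimum, no increase.

106 months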